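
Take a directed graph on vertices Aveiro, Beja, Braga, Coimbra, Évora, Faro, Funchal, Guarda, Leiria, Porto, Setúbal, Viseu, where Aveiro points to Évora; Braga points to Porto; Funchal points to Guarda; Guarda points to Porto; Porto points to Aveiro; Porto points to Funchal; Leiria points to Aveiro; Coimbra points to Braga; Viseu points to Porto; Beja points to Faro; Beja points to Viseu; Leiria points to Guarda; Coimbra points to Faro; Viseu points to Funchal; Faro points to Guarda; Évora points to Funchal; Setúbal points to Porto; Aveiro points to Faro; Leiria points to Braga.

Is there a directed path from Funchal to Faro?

Yes

Explore from Funchal.
Distance 1: reach Guarda.
Distance 2: reach Porto.
Distance 3: reach Aveiro.
Distance 4: reach Évora, Faro.
Found Faro.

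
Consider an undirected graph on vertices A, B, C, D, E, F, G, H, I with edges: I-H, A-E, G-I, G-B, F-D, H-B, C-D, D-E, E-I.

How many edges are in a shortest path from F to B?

5

Distance 0: F.
Distance 1: D.
Distance 2: C, E.
Distance 3: A, I.
Distance 4: G, H.
Distance 5: B — contains B.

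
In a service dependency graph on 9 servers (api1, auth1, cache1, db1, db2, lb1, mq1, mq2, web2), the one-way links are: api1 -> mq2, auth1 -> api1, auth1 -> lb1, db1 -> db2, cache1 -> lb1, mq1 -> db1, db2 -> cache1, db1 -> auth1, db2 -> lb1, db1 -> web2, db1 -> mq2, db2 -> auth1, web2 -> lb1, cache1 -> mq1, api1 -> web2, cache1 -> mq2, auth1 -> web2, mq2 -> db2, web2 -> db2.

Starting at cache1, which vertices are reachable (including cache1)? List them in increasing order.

api1, auth1, cache1, db1, db2, lb1, mq1, mq2, web2

Start at cache1.
Its neighbours: lb1, mq1, mq2.
Then their neighbours: db1, db2.
Then next layer: auth1, web2.
Then next layer: api1.
Every vertex is now reached.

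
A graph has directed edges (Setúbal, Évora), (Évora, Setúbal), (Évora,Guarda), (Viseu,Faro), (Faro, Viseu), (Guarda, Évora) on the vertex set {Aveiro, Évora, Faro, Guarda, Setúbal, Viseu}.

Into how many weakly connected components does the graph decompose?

3

From Aveiro: component {Aveiro}.
From Évora: component {Évora, Guarda, Setúbal}.
From Faro: component {Faro, Viseu}.
That's 3 components.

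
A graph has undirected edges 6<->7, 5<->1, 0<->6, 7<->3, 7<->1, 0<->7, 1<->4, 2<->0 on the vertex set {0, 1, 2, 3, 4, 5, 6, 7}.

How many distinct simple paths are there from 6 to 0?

6–0
6–7–0

2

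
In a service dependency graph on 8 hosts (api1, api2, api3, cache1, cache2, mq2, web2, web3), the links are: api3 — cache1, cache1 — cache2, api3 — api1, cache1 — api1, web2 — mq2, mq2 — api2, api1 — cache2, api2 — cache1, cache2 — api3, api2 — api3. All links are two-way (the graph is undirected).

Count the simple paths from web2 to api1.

10

web2–mq2–api2–api3–api1
web2–mq2–api2–api3–cache1–api1
web2–mq2–api2–api3–cache1–cache2–api1
web2–mq2–api2–api3–cache2–api1
web2–mq2–api2–api3–cache2–cache1–api1
web2–mq2–api2–cache1–api1
web2–mq2–api2–cache1–api3–api1
web2–mq2–api2–cache1–api3–cache2–api1
web2–mq2–api2–cache1–cache2–api1
web2–mq2–api2–cache1–cache2–api3–api1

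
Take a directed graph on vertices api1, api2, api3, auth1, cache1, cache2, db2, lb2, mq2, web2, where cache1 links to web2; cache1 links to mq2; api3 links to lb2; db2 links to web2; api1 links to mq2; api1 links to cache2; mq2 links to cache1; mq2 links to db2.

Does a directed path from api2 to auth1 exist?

api2 has no outgoing edges, so nothing is reachable from it.

No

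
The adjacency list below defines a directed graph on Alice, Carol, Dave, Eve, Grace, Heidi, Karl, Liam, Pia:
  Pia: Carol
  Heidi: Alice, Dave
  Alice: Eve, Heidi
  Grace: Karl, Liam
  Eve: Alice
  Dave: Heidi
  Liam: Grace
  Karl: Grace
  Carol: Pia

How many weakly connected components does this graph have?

From Alice: component {Alice, Dave, Eve, Heidi}.
From Carol: component {Carol, Pia}.
From Grace: component {Grace, Karl, Liam}.
That's 3 components.

3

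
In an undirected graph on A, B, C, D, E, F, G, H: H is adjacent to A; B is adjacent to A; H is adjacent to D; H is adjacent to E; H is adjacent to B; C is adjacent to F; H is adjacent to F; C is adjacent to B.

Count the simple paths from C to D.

C–B–A–H–D
C–B–H–D
C–F–H–D

3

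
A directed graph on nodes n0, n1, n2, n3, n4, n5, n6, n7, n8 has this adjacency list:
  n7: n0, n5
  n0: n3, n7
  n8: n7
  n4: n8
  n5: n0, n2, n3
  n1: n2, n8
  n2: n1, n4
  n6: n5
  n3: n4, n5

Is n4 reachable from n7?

Explore from n7.
Distance 1: reach n0, n5.
Distance 2: reach n2, n3.
Distance 3: reach n1, n4.
Found n4.

Yes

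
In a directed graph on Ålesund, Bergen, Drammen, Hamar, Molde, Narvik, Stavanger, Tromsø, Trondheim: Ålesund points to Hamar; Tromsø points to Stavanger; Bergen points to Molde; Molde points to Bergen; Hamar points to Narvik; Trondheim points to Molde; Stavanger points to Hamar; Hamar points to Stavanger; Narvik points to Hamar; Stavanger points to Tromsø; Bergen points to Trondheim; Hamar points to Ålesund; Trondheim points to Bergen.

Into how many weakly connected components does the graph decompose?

3

From Ålesund: component {Ålesund, Hamar, Narvik, Stavanger, Tromsø}.
From Bergen: component {Bergen, Molde, Trondheim}.
From Drammen: component {Drammen}.
That's 3 components.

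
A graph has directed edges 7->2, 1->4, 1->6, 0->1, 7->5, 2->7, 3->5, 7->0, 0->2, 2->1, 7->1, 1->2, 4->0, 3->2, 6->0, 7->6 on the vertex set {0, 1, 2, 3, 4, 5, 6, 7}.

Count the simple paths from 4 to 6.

4→0→1→2→7→6
4→0→1→6
4→0→2→1→6
4→0→2→7→1→6
4→0→2→7→6

5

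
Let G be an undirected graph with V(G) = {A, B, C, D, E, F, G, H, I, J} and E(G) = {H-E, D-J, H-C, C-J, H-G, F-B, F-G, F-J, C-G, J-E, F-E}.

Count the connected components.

From A: component {A}.
From B: component {B, C, D, E, F, G, H, J}.
From I: component {I}.
That's 3 components.

3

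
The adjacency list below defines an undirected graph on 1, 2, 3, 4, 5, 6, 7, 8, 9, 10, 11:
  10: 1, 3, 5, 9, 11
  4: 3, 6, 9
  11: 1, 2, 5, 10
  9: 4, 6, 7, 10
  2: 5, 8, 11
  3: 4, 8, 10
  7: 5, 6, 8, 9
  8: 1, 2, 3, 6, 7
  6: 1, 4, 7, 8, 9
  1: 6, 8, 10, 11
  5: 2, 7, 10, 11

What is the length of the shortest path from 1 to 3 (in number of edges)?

Distance 0: 1.
Distance 1: 6, 8, 10, 11.
Distance 2: 2, 3, 4, 5, 7, 9 — contains 3.

2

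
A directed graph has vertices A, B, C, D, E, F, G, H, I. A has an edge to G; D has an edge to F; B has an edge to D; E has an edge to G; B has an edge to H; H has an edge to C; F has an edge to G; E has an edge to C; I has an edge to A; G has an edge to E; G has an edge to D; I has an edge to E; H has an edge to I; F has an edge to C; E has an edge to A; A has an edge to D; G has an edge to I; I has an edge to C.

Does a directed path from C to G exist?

No

C has no outgoing edges, so nothing is reachable from it.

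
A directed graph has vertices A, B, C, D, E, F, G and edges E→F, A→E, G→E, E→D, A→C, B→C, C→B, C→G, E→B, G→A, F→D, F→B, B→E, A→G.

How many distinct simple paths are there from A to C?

5

A→C
A→E→B→C
A→E→F→B→C
A→G→E→B→C
A→G→E→F→B→C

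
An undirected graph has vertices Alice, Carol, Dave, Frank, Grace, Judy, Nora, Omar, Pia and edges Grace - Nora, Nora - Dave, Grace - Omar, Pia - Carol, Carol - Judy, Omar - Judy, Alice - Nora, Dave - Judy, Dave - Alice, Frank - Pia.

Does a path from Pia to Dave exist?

Yes

Explore from Pia.
Distance 1: reach Carol, Frank.
Distance 2: reach Judy.
Distance 3: reach Dave, Omar.
Found Dave.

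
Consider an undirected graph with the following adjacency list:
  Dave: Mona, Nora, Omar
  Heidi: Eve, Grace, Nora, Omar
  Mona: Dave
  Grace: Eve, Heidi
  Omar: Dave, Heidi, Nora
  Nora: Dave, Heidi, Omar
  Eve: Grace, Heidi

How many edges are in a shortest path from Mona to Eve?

4

Distance 0: Mona.
Distance 1: Dave.
Distance 2: Nora, Omar.
Distance 3: Heidi.
Distance 4: Eve, Grace — contains Eve.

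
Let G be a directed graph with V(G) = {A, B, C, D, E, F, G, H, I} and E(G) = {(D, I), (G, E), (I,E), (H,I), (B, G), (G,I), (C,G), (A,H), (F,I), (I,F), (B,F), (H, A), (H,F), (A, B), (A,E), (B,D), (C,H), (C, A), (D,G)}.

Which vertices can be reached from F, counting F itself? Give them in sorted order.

Start at F.
Its neighbours: I.
Then their neighbours: E.
Nothing further is reachable.

E, F, I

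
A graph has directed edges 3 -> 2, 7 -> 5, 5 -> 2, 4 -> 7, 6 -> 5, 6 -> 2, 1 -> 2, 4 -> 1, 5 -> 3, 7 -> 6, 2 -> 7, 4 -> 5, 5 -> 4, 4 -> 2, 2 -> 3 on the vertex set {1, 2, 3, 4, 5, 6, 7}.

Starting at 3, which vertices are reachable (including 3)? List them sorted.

Start at 3.
Its neighbours: 2.
Then their neighbours: 7.
Then next layer: 5, 6.
Then next layer: 4.
Then next layer: 1.
Every vertex is now reached.

1, 2, 3, 4, 5, 6, 7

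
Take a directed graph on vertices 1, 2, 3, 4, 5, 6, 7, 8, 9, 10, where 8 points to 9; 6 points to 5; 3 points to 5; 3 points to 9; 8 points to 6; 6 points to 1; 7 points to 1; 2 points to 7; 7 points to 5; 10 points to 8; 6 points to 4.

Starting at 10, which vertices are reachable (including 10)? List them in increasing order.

1, 4, 5, 6, 8, 9, 10

Start at 10.
Its neighbours: 8.
Then their neighbours: 6, 9.
Then next layer: 1, 4, 5.
Nothing further is reachable.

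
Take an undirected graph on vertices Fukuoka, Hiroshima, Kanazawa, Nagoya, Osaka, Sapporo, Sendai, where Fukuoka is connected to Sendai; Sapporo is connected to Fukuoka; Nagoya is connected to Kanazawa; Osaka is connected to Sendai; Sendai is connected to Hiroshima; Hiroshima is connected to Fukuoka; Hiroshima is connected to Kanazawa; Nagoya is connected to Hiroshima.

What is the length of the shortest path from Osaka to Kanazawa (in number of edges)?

3

Distance 0: Osaka.
Distance 1: Sendai.
Distance 2: Fukuoka, Hiroshima.
Distance 3: Kanazawa, Nagoya, Sapporo — contains Kanazawa.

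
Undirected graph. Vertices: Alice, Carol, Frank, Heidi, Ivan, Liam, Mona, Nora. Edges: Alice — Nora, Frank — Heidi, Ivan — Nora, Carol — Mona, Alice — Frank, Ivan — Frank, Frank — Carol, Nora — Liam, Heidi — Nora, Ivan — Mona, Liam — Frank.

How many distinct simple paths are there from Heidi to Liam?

Heidi–Frank–Alice–Nora–Liam
Heidi–Frank–Carol–Mona–Ivan–Nora–Liam
Heidi–Frank–Ivan–Nora–Liam
Heidi–Frank–Liam
Heidi–Nora–Alice–Frank–Liam
Heidi–Nora–Ivan–Frank–Liam
Heidi–Nora–Ivan–Mona–Carol–Frank–Liam
Heidi–Nora–Liam

8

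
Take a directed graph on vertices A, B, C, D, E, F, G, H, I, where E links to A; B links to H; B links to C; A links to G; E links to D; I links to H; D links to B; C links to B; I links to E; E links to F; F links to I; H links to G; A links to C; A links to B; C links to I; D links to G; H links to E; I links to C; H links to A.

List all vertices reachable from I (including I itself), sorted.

A, B, C, D, E, F, G, H, I

Start at I.
Its neighbours: C, E, H.
Then their neighbours: A, B, D, F, G.
Every vertex is now reached.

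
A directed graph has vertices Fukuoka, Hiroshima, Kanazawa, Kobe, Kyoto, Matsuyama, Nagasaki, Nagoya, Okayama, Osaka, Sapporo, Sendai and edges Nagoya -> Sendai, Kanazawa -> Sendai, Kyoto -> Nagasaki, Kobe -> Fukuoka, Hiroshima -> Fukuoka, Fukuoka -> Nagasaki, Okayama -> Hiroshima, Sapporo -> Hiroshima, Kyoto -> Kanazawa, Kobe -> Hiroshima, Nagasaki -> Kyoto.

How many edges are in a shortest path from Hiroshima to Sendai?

5

Distance 0: Hiroshima.
Distance 1: Fukuoka.
Distance 2: Nagasaki.
Distance 3: Kyoto.
Distance 4: Kanazawa.
Distance 5: Sendai — contains Sendai.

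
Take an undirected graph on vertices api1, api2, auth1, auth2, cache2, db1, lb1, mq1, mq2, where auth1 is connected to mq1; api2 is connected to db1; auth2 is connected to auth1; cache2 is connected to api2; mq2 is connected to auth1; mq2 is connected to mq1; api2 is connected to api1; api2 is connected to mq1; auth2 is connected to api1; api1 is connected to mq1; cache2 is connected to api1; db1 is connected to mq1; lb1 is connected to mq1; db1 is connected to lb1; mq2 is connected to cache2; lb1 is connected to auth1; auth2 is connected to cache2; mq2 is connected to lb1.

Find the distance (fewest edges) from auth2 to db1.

3

Distance 0: auth2.
Distance 1: api1, auth1, cache2.
Distance 2: api2, lb1, mq1, mq2.
Distance 3: db1 — contains db1.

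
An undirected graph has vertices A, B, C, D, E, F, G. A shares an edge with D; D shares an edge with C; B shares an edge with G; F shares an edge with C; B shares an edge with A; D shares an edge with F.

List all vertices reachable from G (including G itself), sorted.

Start at G.
Its neighbours: B.
Then their neighbours: A.
Then next layer: D.
Then next layer: C, F.
Nothing further is reachable.

A, B, C, D, F, G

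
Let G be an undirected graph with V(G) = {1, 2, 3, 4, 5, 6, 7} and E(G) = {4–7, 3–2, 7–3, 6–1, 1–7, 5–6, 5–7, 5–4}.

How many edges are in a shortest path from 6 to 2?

4

Distance 0: 6.
Distance 1: 1, 5.
Distance 2: 4, 7.
Distance 3: 3.
Distance 4: 2 — contains 2.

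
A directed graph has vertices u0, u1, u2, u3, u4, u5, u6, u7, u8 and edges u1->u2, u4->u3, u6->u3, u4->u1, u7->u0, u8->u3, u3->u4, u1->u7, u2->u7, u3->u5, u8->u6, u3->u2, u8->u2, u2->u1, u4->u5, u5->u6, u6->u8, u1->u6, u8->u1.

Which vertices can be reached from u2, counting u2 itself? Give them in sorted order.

u0, u1, u2, u3, u4, u5, u6, u7, u8

Start at u2.
Its neighbours: u1, u7.
Then their neighbours: u0, u6.
Then next layer: u3, u8.
Then next layer: u4, u5.
Every vertex is now reached.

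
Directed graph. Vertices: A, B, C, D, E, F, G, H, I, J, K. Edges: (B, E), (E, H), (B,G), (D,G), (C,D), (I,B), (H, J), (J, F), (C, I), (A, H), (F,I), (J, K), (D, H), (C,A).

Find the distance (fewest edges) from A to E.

Distance 0: A.
Distance 1: H.
Distance 2: J.
Distance 3: F, K.
Distance 4: I.
Distance 5: B.
Distance 6: E, G — contains E.

6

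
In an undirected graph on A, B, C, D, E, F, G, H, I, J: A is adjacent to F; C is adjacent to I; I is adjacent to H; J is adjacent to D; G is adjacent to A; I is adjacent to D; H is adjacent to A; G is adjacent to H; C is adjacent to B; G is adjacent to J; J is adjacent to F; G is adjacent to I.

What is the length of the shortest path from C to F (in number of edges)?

4

Distance 0: C.
Distance 1: B, I.
Distance 2: D, G, H.
Distance 3: A, J.
Distance 4: F — contains F.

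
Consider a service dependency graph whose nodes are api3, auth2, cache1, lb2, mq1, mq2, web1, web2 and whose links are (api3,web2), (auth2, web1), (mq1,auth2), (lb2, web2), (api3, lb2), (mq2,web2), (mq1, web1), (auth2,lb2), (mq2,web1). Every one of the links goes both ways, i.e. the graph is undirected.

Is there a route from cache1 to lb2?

cache1 has no edges, so nothing is reachable from it.

No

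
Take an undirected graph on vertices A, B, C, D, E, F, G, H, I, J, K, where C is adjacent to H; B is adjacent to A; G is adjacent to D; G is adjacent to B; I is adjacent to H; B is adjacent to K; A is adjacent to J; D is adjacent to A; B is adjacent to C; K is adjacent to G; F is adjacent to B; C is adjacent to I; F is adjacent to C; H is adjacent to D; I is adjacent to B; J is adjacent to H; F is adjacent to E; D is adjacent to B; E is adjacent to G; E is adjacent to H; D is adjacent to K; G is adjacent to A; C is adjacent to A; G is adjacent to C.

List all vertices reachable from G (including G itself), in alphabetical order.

Start at G.
Its neighbours: A, B, C, D, E, K.
Then their neighbours: F, H, I, J.
Every vertex is now reached.

A, B, C, D, E, F, G, H, I, J, K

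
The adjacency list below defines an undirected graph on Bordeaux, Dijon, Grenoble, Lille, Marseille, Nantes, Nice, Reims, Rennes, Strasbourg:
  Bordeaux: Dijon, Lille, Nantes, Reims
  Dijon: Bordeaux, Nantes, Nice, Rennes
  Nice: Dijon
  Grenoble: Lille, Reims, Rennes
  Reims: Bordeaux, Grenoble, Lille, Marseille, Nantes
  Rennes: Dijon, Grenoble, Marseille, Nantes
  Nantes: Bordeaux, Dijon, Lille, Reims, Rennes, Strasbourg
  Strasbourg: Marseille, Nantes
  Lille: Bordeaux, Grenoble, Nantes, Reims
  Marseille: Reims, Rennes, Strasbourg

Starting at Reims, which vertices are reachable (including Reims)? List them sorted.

Start at Reims.
Its neighbours: Bordeaux, Grenoble, Lille, Marseille, Nantes.
Then their neighbours: Dijon, Rennes, Strasbourg.
Then next layer: Nice.
Every vertex is now reached.

Bordeaux, Dijon, Grenoble, Lille, Marseille, Nantes, Nice, Reims, Rennes, Strasbourg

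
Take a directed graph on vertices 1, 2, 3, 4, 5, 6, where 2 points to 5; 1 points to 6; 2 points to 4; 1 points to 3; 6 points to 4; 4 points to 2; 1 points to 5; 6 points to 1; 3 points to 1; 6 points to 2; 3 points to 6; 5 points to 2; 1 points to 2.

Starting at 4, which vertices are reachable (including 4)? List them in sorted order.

Start at 4.
Its neighbours: 2.
Then their neighbours: 5.
Nothing further is reachable.

2, 4, 5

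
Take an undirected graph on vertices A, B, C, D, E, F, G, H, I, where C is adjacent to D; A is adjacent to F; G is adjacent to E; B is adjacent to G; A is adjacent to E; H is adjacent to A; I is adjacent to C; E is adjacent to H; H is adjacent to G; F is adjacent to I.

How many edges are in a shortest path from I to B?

Distance 0: I.
Distance 1: C, F.
Distance 2: A, D.
Distance 3: E, H.
Distance 4: G.
Distance 5: B — contains B.

5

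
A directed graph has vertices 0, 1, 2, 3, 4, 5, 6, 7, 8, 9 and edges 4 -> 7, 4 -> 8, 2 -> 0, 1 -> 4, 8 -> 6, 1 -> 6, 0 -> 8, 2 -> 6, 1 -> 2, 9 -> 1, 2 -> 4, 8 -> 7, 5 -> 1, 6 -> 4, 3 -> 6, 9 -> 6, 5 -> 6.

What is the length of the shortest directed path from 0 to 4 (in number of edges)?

Distance 0: 0.
Distance 1: 8.
Distance 2: 6, 7.
Distance 3: 4 — contains 4.

3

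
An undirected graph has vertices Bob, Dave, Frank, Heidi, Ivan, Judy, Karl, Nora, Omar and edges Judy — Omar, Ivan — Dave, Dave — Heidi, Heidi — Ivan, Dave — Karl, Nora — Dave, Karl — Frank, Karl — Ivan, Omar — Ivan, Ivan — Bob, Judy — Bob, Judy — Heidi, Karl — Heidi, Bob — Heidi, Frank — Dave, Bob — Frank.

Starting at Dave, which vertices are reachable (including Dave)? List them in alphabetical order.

Start at Dave.
Its neighbours: Frank, Heidi, Ivan, Karl, Nora.
Then their neighbours: Bob, Judy, Omar.
Every vertex is now reached.

Bob, Dave, Frank, Heidi, Ivan, Judy, Karl, Nora, Omar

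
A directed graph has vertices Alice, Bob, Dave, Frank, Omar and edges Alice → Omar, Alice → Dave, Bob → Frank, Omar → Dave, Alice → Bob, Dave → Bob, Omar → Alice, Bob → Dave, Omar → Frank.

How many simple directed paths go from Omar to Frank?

4

Omar→Alice→Bob→Frank
Omar→Alice→Dave→Bob→Frank
Omar→Dave→Bob→Frank
Omar→Frank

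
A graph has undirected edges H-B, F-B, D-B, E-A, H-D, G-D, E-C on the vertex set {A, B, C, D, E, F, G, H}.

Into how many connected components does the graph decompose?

From A: component {A, C, E}.
From B: component {B, D, F, G, H}.
That's 2 components.

2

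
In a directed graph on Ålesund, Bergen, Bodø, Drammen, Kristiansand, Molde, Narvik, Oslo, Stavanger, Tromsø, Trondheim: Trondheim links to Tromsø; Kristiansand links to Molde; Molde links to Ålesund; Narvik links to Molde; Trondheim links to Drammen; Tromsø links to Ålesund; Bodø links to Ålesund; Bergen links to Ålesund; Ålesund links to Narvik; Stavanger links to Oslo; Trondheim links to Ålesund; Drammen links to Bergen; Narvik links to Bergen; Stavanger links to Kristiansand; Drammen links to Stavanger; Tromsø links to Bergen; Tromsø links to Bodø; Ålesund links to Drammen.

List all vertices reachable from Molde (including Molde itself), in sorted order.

Ålesund, Bergen, Drammen, Kristiansand, Molde, Narvik, Oslo, Stavanger

Start at Molde.
Its neighbours: Ålesund.
Then their neighbours: Drammen, Narvik.
Then next layer: Bergen, Stavanger.
Then next layer: Kristiansand, Oslo.
Nothing further is reachable.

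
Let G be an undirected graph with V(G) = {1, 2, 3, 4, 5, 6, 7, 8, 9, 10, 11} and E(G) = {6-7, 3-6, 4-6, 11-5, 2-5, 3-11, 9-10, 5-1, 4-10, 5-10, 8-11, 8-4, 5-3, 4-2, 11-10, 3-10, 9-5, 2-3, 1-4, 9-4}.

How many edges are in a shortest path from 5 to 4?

2

Distance 0: 5.
Distance 1: 1, 2, 3, 9, 10, 11.
Distance 2: 4, 6, 8 — contains 4.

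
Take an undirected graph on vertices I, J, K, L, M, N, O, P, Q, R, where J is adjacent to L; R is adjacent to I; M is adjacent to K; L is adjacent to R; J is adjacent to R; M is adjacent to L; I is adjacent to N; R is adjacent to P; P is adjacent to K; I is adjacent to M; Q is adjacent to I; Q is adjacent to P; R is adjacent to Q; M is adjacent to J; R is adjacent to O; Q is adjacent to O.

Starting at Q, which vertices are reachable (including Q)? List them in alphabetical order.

I, J, K, L, M, N, O, P, Q, R

Start at Q.
Its neighbours: I, O, P, R.
Then their neighbours: J, K, L, M, N.
Every vertex is now reached.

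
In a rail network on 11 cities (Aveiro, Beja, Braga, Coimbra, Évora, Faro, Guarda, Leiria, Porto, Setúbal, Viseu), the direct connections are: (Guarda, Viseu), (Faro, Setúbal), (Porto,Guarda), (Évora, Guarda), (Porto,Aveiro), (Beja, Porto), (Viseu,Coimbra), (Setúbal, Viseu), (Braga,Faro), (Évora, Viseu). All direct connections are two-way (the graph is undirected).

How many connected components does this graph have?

2

From Aveiro: component {Aveiro, Beja, Braga, Coimbra, Évora, Faro, Guarda, Porto, Setúbal, Viseu}.
From Leiria: component {Leiria}.
That's 2 components.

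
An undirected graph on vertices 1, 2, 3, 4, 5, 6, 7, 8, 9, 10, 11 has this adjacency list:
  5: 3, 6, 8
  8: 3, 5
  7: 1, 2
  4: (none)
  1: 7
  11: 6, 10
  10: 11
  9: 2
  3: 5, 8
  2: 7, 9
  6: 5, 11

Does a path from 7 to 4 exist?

No

Explore from 7.
Distance 1: reach 1, 2.
Distance 2: reach 9.
The search is exhausted without reaching 4; it lies in a different component.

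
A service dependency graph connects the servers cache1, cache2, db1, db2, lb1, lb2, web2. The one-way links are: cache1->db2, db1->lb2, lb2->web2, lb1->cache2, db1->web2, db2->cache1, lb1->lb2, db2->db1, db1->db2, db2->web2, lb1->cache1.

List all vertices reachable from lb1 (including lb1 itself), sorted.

cache1, cache2, db1, db2, lb1, lb2, web2

Start at lb1.
Its neighbours: cache1, cache2, lb2.
Then their neighbours: db2, web2.
Then next layer: db1.
Every vertex is now reached.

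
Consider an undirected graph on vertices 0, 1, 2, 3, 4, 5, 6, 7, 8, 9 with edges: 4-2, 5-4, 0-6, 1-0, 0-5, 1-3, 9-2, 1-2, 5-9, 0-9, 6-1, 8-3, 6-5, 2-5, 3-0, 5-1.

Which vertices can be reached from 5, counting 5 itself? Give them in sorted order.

0, 1, 2, 3, 4, 5, 6, 8, 9

Start at 5.
Its neighbours: 0, 1, 2, 4, 6, 9.
Then their neighbours: 3.
Then next layer: 8.
Nothing further is reachable.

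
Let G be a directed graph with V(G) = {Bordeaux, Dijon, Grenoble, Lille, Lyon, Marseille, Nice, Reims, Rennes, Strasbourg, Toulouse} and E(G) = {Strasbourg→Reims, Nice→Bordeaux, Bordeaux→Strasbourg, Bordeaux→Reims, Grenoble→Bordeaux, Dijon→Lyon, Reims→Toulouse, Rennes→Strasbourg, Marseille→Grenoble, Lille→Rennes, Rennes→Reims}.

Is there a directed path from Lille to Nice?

No

Explore from Lille.
Distance 1: reach Rennes.
Distance 2: reach Reims, Strasbourg.
Distance 3: reach Toulouse.
The search from Lille is exhausted; no directed path reaches Nice.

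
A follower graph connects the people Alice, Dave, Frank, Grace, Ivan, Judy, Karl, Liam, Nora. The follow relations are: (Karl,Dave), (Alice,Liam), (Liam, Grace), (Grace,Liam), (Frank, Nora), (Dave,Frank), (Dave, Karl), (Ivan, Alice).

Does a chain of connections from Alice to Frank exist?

Explore from Alice.
Distance 1: reach Liam.
Distance 2: reach Grace.
The search from Alice is exhausted; no directed path reaches Frank.

No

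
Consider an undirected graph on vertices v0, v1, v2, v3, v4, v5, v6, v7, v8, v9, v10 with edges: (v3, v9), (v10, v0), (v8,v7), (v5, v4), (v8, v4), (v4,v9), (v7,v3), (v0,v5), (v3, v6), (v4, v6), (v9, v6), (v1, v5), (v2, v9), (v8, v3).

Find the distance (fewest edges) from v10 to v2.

Distance 0: v10.
Distance 1: v0.
Distance 2: v5.
Distance 3: v1, v4.
Distance 4: v6, v8, v9.
Distance 5: v2, v3, v7 — contains v2.

5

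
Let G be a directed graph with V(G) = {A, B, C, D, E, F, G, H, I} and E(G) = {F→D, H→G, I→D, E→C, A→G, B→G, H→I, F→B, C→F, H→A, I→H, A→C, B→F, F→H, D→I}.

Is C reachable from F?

Yes

Explore from F.
Distance 1: reach B, D, H.
Distance 2: reach A, G, I.
Distance 3: reach C.
Found C.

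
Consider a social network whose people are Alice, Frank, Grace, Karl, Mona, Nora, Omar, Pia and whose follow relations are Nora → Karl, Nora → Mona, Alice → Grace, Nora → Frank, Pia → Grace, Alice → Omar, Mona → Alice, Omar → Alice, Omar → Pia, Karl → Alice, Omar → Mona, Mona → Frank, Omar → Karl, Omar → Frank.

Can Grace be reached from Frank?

Frank has no outgoing edges, so nothing is reachable from it.

No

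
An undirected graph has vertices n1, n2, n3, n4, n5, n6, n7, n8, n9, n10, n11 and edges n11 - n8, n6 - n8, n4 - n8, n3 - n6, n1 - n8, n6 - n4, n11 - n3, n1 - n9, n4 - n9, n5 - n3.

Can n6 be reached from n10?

No

n10 has no edges, so nothing is reachable from it.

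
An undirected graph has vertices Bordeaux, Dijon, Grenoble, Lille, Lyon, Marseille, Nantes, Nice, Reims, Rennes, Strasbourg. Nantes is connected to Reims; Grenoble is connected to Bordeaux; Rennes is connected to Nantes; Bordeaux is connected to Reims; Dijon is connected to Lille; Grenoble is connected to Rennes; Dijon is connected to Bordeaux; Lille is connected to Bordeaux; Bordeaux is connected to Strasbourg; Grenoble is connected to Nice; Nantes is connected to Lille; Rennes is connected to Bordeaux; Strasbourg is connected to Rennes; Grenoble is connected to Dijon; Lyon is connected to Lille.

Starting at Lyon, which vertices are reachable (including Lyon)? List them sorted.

Bordeaux, Dijon, Grenoble, Lille, Lyon, Nantes, Nice, Reims, Rennes, Strasbourg

Start at Lyon.
Its neighbours: Lille.
Then their neighbours: Bordeaux, Dijon, Nantes.
Then next layer: Grenoble, Reims, Rennes, Strasbourg.
Then next layer: Nice.
Nothing further is reachable.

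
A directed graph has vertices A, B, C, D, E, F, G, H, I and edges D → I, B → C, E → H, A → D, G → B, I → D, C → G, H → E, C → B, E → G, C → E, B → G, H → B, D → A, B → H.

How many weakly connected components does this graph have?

3

From A: component {A, D, I}.
From B: component {B, C, E, G, H}.
From F: component {F}.
That's 3 components.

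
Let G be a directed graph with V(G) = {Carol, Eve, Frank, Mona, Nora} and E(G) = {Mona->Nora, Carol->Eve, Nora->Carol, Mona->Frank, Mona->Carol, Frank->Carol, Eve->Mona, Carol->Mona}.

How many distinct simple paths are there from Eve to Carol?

Eve→Mona→Carol
Eve→Mona→Frank→Carol
Eve→Mona→Nora→Carol

3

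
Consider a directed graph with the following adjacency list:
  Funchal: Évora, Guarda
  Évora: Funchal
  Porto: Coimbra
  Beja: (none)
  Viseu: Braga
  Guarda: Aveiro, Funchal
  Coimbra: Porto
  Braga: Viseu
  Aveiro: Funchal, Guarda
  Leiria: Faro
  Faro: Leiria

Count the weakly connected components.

5

From Aveiro: component {Aveiro, Évora, Funchal, Guarda}.
From Beja: component {Beja}.
From Braga: component {Braga, Viseu}.
From Coimbra: component {Coimbra, Porto}.
From Faro: component {Faro, Leiria}.
That's 5 components.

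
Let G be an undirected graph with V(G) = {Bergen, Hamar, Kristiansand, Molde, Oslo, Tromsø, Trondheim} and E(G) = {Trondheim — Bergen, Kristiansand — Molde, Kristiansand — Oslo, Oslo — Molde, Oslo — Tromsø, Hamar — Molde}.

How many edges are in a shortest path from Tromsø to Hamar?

3

Distance 0: Tromsø.
Distance 1: Oslo.
Distance 2: Kristiansand, Molde.
Distance 3: Hamar — contains Hamar.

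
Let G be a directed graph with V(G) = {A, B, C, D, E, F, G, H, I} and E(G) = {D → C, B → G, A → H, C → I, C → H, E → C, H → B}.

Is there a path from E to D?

No

Explore from E.
Distance 1: reach C.
Distance 2: reach H, I.
Distance 3: reach B.
Distance 4: reach G.
The search from E is exhausted; no directed path reaches D.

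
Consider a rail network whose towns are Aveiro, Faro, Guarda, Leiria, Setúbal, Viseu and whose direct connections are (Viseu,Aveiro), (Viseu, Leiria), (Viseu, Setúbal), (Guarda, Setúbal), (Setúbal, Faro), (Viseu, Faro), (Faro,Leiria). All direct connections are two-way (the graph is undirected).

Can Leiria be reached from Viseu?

Yes

Explore from Viseu.
Distance 1: reach Aveiro, Faro, Leiria, Setúbal.
Found Leiria.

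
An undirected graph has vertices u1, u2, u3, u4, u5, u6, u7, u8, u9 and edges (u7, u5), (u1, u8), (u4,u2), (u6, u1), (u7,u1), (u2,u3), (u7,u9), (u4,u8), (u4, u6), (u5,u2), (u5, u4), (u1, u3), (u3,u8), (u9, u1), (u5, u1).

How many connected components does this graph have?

From u1: component {u1, u2, u3, u4, u5, u6, u7, u8, u9}.
That's 1 component.

1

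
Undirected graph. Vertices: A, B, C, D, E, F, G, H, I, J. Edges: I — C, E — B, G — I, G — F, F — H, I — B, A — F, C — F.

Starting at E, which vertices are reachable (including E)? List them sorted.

Start at E.
Its neighbours: B.
Then their neighbours: I.
Then next layer: C, G.
Then next layer: F.
Then next layer: A, H.
Nothing further is reachable.

A, B, C, E, F, G, H, I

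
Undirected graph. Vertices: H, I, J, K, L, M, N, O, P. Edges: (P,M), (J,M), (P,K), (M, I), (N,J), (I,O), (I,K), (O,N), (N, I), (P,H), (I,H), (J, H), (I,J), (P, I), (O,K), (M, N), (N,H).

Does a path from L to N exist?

L has no edges, so nothing is reachable from it.

No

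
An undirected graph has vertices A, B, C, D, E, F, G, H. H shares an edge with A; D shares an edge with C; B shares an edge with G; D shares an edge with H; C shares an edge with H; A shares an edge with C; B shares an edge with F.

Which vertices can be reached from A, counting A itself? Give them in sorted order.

Start at A.
Its neighbours: C, H.
Then their neighbours: D.
Nothing further is reachable.

A, C, D, H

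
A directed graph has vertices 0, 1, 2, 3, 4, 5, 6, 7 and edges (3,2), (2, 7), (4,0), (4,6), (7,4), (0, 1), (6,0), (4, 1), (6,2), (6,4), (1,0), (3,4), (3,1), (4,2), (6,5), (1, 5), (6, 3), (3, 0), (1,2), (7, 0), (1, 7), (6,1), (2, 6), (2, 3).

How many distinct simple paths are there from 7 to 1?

7→0→1
7→4→0→1
7→4→1
7→4→2→3→0→1
7→4→2→3→1
7→4→2→6→0→1
7→4→2→6→1
7→4→2→6→3→0→1
7→4→2→6→3→1
7→4→6→0→1
7→4→6→1
7→4→6→2→3→0→1
7→4→6→2→3→1
7→4→6→3→0→1
7→4→6→3→1

15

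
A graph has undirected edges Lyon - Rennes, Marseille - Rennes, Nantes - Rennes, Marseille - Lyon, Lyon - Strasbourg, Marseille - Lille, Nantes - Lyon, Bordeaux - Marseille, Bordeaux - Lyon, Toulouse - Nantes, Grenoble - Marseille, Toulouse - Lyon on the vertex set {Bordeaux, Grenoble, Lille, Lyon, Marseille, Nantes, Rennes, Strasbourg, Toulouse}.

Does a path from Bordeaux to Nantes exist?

Explore from Bordeaux.
Distance 1: reach Lyon, Marseille.
Distance 2: reach Grenoble, Lille, Nantes, Rennes, Strasbourg, Toulouse.
Found Nantes.

Yes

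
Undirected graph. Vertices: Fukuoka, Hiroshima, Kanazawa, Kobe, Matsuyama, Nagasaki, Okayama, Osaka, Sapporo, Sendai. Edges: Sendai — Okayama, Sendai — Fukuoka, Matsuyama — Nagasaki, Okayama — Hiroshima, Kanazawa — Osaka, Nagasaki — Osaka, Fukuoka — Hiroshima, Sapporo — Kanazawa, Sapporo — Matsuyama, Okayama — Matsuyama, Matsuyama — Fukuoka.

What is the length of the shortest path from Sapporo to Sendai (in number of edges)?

3

Distance 0: Sapporo.
Distance 1: Kanazawa, Matsuyama.
Distance 2: Fukuoka, Nagasaki, Okayama, Osaka.
Distance 3: Hiroshima, Sendai — contains Sendai.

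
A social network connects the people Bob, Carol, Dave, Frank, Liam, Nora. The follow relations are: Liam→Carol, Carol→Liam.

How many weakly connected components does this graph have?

From Bob: component {Bob}.
From Carol: component {Carol, Liam}.
From Dave: component {Dave}.
From Frank: component {Frank}.
From Nora: component {Nora}.
That's 5 components.

5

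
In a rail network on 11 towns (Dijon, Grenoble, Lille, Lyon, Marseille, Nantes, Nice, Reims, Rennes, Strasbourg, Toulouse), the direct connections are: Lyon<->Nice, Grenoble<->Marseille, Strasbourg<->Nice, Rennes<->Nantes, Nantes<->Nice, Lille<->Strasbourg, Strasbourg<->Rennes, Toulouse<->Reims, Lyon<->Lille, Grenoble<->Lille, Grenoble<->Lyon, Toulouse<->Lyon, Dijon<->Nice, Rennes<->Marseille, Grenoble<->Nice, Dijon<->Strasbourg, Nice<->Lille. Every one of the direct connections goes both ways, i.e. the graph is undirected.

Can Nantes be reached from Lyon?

Explore from Lyon.
Distance 1: reach Grenoble, Lille, Nice, Toulouse.
Distance 2: reach Dijon, Marseille, Nantes, Reims, Strasbourg.
Found Nantes.

Yes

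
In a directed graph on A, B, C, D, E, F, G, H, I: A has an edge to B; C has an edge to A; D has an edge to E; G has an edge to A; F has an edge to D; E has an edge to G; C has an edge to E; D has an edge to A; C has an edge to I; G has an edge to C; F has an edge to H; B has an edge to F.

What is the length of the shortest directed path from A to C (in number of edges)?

Distance 0: A.
Distance 1: B.
Distance 2: F.
Distance 3: D, H.
Distance 4: E.
Distance 5: G.
Distance 6: C — contains C.

6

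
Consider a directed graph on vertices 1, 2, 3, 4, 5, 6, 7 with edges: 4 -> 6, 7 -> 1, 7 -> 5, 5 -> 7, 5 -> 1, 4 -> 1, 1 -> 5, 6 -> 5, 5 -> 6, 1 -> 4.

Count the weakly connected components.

From 1: component {1, 4, 5, 6, 7}.
From 2: component {2}.
From 3: component {3}.
That's 3 components.

3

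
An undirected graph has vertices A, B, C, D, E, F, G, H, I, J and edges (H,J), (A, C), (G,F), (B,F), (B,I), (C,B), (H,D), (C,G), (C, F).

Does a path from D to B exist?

No

Explore from D.
Distance 1: reach H.
Distance 2: reach J.
The search is exhausted without reaching B; it lies in a different component.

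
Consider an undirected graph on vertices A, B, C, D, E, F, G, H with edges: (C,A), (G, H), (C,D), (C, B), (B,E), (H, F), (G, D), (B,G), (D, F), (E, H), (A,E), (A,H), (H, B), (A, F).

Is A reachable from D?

Explore from D.
Distance 1: reach C, F, G.
Distance 2: reach A, B, H.
Found A.

Yes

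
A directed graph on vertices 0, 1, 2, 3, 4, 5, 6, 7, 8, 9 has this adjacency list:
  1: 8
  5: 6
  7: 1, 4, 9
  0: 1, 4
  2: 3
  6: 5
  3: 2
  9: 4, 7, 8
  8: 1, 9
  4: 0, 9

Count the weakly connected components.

3

From 0: component {0, 1, 4, 7, 8, 9}.
From 2: component {2, 3}.
From 5: component {5, 6}.
That's 3 components.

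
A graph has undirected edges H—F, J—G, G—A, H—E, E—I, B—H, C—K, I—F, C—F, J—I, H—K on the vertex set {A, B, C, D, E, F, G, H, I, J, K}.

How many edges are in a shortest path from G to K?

Distance 0: G.
Distance 1: A, J.
Distance 2: I.
Distance 3: E, F.
Distance 4: C, H.
Distance 5: B, K — contains K.

5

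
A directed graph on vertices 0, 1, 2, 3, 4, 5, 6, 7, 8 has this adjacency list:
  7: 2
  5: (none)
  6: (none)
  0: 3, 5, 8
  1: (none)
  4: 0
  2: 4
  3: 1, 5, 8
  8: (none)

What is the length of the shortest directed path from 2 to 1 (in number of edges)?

4

Distance 0: 2.
Distance 1: 4.
Distance 2: 0.
Distance 3: 3, 5, 8.
Distance 4: 1 — contains 1.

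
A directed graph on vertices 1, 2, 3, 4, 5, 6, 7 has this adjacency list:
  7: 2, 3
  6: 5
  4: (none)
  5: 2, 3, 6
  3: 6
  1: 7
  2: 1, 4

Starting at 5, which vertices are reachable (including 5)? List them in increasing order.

1, 2, 3, 4, 5, 6, 7

Start at 5.
Its neighbours: 2, 3, 6.
Then their neighbours: 1, 4.
Then next layer: 7.
Every vertex is now reached.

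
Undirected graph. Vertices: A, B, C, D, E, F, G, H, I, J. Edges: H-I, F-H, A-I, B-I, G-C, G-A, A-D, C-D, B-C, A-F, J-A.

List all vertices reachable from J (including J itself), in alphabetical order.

A, B, C, D, F, G, H, I, J

Start at J.
Its neighbours: A.
Then their neighbours: D, F, G, I.
Then next layer: B, C, H.
Nothing further is reachable.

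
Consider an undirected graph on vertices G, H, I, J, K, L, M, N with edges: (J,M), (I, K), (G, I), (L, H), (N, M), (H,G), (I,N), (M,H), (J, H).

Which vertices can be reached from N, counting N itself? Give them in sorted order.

G, H, I, J, K, L, M, N

Start at N.
Its neighbours: I, M.
Then their neighbours: G, H, J, K.
Then next layer: L.
Every vertex is now reached.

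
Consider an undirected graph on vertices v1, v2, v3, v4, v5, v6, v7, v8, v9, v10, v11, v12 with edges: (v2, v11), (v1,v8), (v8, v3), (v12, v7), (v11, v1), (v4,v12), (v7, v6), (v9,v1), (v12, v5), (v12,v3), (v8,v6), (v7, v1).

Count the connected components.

2

From v1: component {v1, v2, v3, v4, v5, v6, v7, v8, v9, v11, v12}.
From v10: component {v10}.
That's 2 components.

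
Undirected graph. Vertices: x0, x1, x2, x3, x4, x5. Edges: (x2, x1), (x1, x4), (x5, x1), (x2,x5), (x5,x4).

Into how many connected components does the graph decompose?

From x0: component {x0}.
From x1: component {x1, x2, x4, x5}.
From x3: component {x3}.
That's 3 components.

3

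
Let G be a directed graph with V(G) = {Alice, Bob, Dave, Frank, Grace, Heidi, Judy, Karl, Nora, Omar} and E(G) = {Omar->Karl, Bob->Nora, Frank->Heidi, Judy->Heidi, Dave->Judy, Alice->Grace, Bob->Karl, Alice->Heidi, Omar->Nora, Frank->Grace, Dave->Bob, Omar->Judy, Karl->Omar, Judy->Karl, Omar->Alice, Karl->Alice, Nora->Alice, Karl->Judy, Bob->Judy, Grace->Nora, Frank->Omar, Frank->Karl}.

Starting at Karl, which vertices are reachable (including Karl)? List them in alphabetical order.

Start at Karl.
Its neighbours: Alice, Judy, Omar.
Then their neighbours: Grace, Heidi, Nora.
Nothing further is reachable.

Alice, Grace, Heidi, Judy, Karl, Nora, Omar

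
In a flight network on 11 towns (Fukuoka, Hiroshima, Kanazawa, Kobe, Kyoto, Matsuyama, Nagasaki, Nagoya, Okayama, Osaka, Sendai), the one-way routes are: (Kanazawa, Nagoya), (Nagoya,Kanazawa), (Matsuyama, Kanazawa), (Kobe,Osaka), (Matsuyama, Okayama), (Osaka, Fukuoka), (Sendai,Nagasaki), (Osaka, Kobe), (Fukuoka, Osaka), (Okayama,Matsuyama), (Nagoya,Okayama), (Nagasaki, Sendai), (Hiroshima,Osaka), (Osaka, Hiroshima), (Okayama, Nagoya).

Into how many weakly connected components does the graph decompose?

From Fukuoka: component {Fukuoka, Hiroshima, Kobe, Osaka}.
From Kanazawa: component {Kanazawa, Matsuyama, Nagoya, Okayama}.
From Kyoto: component {Kyoto}.
From Nagasaki: component {Nagasaki, Sendai}.
That's 4 components.

4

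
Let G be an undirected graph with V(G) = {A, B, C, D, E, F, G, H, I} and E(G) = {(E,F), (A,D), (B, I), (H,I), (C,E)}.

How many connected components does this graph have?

4

From A: component {A, D}.
From B: component {B, H, I}.
From C: component {C, E, F}.
From G: component {G}.
That's 4 components.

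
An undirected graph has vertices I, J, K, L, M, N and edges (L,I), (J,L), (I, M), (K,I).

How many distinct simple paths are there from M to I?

M–I

1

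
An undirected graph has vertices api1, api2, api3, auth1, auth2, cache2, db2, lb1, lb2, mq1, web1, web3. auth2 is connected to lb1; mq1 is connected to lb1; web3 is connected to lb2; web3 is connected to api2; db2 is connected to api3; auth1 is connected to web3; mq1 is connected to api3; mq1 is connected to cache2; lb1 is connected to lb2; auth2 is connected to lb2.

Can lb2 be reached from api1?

api1 has no edges, so nothing is reachable from it.

No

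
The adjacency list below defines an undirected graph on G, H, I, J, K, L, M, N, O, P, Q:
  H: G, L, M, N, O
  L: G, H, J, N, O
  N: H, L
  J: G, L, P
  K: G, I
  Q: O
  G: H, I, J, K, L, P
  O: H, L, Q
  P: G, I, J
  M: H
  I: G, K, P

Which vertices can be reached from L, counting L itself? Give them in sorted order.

G, H, I, J, K, L, M, N, O, P, Q

Start at L.
Its neighbours: G, H, J, N, O.
Then their neighbours: I, K, M, P, Q.
Every vertex is now reached.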